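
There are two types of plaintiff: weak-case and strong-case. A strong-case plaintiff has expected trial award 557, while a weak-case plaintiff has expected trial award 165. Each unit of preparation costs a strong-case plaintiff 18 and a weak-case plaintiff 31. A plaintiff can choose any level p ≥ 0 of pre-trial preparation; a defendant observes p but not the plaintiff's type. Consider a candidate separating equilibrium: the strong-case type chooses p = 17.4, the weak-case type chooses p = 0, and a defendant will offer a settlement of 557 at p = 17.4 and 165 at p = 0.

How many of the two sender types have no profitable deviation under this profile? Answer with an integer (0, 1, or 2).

2

Strong-case type: signal → 557 − 18 × 17.4 = 243.8; deviate to 0 → 165. IC holds (243.8 ≥ 165).
Weak-case type: stay at 0 → 165; mimic → 557 − 31 × 17.4 = 17.6. IC holds (165 ≥ 17.6).
2 of 2 constraints hold, so this is a separating equilibrium.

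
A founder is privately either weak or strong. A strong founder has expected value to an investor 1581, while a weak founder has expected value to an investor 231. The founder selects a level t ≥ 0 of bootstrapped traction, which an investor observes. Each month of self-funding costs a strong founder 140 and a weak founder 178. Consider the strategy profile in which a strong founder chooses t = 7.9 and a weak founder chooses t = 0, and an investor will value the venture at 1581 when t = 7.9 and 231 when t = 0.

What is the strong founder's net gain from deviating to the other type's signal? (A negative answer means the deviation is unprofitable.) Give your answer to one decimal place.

-244.0

Playing t = 7.9 the strong founder receives 1581 − 140 × 7.9 = 475.
Deviating to t = 0 yields 231 instead.
Gain from deviating: 231 − 475 = -244.0.
The gain is negative, so the strong type's incentive-compatibility constraint is satisfied.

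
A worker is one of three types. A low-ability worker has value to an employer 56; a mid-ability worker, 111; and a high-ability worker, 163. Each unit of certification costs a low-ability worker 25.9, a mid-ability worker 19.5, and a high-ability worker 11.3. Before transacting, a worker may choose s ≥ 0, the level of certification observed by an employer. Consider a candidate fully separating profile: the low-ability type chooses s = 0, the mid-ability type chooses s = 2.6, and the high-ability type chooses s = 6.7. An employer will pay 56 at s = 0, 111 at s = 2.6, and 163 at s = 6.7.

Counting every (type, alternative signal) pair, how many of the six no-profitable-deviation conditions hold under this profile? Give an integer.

6

Mid-ability (own payoff 111 − 19.5×2.6 = 60.3): to s=0 gives 56 → no gain ✓; to s=6.7 gives 163 − 19.5×6.7 = 32.35 → no gain ✓.
High-ability (own payoff 163 − 11.3×6.7 = 87.29): to s=0 gives 56 → no gain ✓; to s=2.6 gives 111 − 11.3×2.6 = 81.62 → no gain ✓.
Low-ability (own payoff 56): to s=2.6 gives 111 − 25.9×2.6 = 43.66 → no gain ✓; to s=6.7 gives 163 − 25.9×6.7 = -10.53 → no gain ✓.
6 of the 6 constraints hold; this profile is a separating equilibrium.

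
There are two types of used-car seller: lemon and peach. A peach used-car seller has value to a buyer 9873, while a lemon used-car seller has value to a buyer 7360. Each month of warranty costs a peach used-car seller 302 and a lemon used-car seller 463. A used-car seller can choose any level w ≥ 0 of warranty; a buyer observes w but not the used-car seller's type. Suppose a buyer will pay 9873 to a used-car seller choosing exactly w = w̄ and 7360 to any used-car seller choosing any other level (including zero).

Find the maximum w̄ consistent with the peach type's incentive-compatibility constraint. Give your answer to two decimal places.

8.32

Choosing w̄ yields the peach type 9873 − 302·w̄; choosing zero yields 7360.
The peach type is indifferent at 9873 − 302·w̄ = 7360, i.e. w̄ = (9873 − 7360) / 302 ≈ 8.32.
For any w̄ above 8.32 the peach type would rather pool at zero, so separation collapses.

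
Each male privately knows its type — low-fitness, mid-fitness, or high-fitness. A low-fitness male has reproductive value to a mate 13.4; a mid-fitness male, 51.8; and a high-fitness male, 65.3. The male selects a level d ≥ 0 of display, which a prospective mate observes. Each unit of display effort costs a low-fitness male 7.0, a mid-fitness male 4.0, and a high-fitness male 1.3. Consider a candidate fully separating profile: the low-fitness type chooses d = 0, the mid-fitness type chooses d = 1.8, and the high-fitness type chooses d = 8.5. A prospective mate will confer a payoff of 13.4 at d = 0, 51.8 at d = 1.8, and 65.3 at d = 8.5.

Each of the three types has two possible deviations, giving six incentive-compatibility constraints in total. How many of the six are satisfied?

High-fitness (own payoff 65.3 − 1.3×8.5 = 54.25): to d=0 gives 13.4 → no gain ✓; to d=1.8 gives 51.8 − 1.3×1.8 = 49.46 → no gain ✓.
Mid-fitness (own payoff 51.8 − 4.0×1.8 = 44.6): to d=0 gives 13.4 → no gain ✓; to d=8.5 gives 65.3 − 4.0×8.5 = 31.3 → no gain ✓.
Low-fitness (own payoff 13.4): to d=1.8 gives 51.8 − 7.0×1.8 = 39.2 → profitable ✗; to d=8.5 gives 65.3 − 7.0×8.5 = 5.8 → no gain ✓.
5 of the 6 constraints hold; not an equilibrium.

5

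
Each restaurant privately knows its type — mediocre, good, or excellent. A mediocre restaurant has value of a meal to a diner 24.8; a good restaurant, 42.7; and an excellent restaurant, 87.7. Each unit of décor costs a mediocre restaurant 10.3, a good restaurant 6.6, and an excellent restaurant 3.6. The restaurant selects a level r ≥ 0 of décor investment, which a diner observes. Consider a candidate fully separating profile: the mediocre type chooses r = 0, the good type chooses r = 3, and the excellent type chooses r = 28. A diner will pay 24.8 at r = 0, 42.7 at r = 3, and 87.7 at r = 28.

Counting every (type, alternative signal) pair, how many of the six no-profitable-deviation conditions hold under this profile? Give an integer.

Good (own payoff 42.7 − 6.6×3 = 22.9): to r=0 gives 24.8 → profitable ✗; to r=28 gives 87.7 − 6.6×28 = -97.1 → no gain ✓.
Excellent (own payoff 87.7 − 3.6×28 = -13.1): to r=0 gives 24.8 → profitable ✗; to r=3 gives 42.7 − 3.6×3 = 31.9 → profitable ✗.
Mediocre (own payoff 24.8): to r=3 gives 42.7 − 10.3×3 = 11.8 → no gain ✓; to r=28 gives 87.7 − 10.3×28 = -200.7 → no gain ✓.
3 of the 6 constraints hold; not an equilibrium.

3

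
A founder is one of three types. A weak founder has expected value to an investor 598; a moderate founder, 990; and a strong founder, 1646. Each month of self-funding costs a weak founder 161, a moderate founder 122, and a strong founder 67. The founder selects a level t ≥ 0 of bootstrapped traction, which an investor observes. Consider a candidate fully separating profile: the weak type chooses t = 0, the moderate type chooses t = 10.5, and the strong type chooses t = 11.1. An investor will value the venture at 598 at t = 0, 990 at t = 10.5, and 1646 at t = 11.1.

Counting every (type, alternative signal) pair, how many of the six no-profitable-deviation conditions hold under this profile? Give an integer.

Strong (own payoff 1646 − 67×11.1 = 902.3): to t=0 gives 598 → no gain ✓; to t=10.5 gives 990 − 67×10.5 = 286.5 → no gain ✓.
Moderate (own payoff 990 − 122×10.5 = -291): to t=0 gives 598 → profitable ✗; to t=11.1 gives 1646 − 122×11.1 = 291.8 → profitable ✗.
Weak (own payoff 598): to t=10.5 gives 990 − 161×10.5 = -700.5 → no gain ✓; to t=11.1 gives 1646 − 161×11.1 = -141.1 → no gain ✓.
4 of the 6 constraints hold; not an equilibrium.

4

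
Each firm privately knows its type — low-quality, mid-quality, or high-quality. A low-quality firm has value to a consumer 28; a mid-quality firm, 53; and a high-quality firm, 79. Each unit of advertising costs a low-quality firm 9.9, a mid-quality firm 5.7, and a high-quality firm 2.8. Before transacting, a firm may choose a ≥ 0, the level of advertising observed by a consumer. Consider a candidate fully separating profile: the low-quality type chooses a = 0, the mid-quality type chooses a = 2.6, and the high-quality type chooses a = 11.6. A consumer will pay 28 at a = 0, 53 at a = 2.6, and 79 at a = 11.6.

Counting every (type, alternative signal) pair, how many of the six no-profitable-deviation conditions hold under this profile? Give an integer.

High-quality (own payoff 79 − 2.8×11.6 = 46.52): to a=0 gives 28 → no gain ✓; to a=2.6 gives 53 − 2.8×2.6 = 45.72 → no gain ✓.
Low-quality (own payoff 28): to a=2.6 gives 53 − 9.9×2.6 = 27.26 → no gain ✓; to a=11.6 gives 79 − 9.9×11.6 = -35.84 → no gain ✓.
Mid-quality (own payoff 53 − 5.7×2.6 = 38.18): to a=0 gives 28 → no gain ✓; to a=11.6 gives 79 − 5.7×11.6 = 12.88 → no gain ✓.
6 of the 6 constraints hold; this profile is a separating equilibrium.

6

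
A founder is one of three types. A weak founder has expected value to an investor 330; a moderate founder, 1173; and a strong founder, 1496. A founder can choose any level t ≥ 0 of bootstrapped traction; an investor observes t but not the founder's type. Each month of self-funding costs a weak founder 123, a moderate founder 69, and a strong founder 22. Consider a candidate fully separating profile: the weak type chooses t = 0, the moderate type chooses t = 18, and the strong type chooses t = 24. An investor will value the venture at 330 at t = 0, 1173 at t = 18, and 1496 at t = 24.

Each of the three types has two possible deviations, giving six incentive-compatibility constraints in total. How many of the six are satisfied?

Weak (own payoff 330): to t=18 gives 1173 − 123×18 = -1041 → no gain ✓; to t=24 gives 1496 − 123×24 = -1456 → no gain ✓.
Moderate (own payoff 1173 − 69×18 = -69): to t=0 gives 330 → profitable ✗; to t=24 gives 1496 − 69×24 = -160 → no gain ✓.
Strong (own payoff 1496 − 22×24 = 968): to t=0 gives 330 → no gain ✓; to t=18 gives 1173 − 22×18 = 777 → no gain ✓.
5 of the 6 constraints hold; not an equilibrium.

5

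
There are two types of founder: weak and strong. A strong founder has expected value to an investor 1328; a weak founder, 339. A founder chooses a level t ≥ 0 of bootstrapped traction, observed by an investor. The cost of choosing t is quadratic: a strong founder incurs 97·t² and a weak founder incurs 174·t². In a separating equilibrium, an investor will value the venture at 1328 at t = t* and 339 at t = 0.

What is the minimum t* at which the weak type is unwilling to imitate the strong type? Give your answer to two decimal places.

The weak type at t = 0 receives 339; imitating at t* yields 1328 − 174·t*².
Indifference: 339 = 1328 − 174·t*², so t*² = (1328 − 339) / 174 ≈ 5.6839.
t* = √5.6839 ≈ 2.38.

2.38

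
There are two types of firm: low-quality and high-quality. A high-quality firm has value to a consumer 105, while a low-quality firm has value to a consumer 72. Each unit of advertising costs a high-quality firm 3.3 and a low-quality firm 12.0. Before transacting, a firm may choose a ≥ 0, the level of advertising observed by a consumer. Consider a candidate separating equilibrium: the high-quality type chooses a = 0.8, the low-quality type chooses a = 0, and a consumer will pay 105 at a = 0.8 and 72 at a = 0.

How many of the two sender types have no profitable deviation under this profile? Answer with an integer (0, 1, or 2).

High-quality type: signal → 105 − 3.3 × 0.8 = 102.36; deviate to 0 → 72. IC holds (102.36 ≥ 72).
Low-quality type: stay at 0 → 72; mimic → 105 − 12.0 × 0.8 = 95.4. IC fails (72 < 95.4).
1 of 2 constraints hold, so this profile is not an equilibrium.

1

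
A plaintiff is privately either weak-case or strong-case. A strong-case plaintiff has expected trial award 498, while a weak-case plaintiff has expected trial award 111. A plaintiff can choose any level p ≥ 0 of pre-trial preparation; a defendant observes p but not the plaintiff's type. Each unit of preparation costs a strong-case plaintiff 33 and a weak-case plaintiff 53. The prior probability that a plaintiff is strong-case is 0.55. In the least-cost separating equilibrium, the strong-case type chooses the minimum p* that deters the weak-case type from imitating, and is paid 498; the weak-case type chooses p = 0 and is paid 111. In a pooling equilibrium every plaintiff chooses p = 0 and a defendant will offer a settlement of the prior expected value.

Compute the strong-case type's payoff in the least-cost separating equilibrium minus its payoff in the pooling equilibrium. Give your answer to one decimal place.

-66.8

Least-cost separating signal: p* solves 111 = 498 − 53·p*, so p* = (498 − 111)/53 ≈ 7.3019.
Strong-case type's separating payoff: 498 − 33 × p* = 498 − 33 × (498 − 111)/53 = 498 − 12771/53 ≈ 257.038.
Pooling payoff: 0.55 × 498 + 0.45 × 111 = 323.85.
Difference: 257.038 − 323.85 = -66.812, i.e. -66.8 to one decimal place.
The strong-case type would prefer the pooling outcome.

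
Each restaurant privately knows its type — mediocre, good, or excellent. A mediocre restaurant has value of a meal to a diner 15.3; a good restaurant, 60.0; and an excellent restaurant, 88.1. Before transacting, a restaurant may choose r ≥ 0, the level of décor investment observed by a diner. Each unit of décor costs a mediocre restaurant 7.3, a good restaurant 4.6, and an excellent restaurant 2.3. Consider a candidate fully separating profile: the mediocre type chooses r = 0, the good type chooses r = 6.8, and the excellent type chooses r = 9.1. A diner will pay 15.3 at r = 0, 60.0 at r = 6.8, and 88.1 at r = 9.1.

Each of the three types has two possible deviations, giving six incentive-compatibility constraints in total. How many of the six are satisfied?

4

Mediocre (own payoff 15.3): to r=6.8 gives 60.0 − 7.3×6.8 = 10.36 → no gain ✓; to r=9.1 gives 88.1 − 7.3×9.1 = 21.67 → profitable ✗.
Good (own payoff 60.0 − 4.6×6.8 = 28.72): to r=0 gives 15.3 → no gain ✓; to r=9.1 gives 88.1 − 4.6×9.1 = 46.24 → profitable ✗.
Excellent (own payoff 88.1 − 2.3×9.1 = 67.17): to r=0 gives 15.3 → no gain ✓; to r=6.8 gives 60.0 − 2.3×6.8 = 44.36 → no gain ✓.
4 of the 6 constraints hold; not an equilibrium.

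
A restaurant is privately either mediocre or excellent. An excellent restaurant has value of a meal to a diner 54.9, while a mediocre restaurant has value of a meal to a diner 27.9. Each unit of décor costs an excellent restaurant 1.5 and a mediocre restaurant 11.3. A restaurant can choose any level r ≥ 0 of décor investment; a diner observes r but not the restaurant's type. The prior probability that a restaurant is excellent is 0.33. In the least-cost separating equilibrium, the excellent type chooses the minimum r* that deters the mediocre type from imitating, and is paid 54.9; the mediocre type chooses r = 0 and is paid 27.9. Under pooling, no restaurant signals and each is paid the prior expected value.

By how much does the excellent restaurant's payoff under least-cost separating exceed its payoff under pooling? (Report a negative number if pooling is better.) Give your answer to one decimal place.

Least-cost separating signal: r* solves 27.9 = 54.9 − 11.3·r*, so r* = (54.9 − 27.9)/11.3 ≈ 2.3894.
Excellent type's separating payoff: 54.9 − 1.5 × r* = 54.9 − 1.5 × (54.9 − 27.9)/11.3 = 54.9 − 40.5/11.3 ≈ 51.316.
Pooling payoff: 0.33 × 54.9 + 0.67 × 27.9 = 36.81.
Difference: 51.316 − 36.81 = 14.506, i.e. 14.5 to one decimal place.
The excellent type prefers to separate.

14.5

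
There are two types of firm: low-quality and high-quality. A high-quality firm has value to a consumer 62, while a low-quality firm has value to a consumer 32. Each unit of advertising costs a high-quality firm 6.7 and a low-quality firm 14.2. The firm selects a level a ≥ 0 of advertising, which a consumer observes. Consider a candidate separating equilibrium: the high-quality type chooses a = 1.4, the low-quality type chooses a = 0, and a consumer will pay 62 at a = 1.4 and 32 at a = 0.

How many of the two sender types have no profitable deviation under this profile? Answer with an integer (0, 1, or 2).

Low-quality type: stay at 0 → 32; mimic → 62 − 14.2 × 1.4 = 42.12. IC fails (32 < 42.12).
High-quality type: signal → 62 − 6.7 × 1.4 = 52.62; deviate to 0 → 32. IC holds (52.62 ≥ 32).
1 of 2 constraints hold, so this profile is not an equilibrium.

1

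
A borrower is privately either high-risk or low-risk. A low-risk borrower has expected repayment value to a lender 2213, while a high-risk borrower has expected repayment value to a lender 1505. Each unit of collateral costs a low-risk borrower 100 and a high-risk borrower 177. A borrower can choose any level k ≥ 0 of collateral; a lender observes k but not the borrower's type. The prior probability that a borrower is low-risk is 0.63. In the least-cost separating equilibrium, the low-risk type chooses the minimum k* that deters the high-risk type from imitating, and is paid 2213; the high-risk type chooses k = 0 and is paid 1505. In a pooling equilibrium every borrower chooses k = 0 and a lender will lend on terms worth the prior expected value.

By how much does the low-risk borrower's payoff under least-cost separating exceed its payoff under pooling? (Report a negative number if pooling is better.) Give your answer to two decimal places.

-138.04

Least-cost separating signal: k* solves 1505 = 2213 − 177·k*, so k* = (2213 − 1505)/177 = 4.
Low-risk type's separating payoff: 2213 − 100 × k* = 2213 − 100 × (2213 − 1505)/177 = 2213 − 70800/177 = 1813.
Pooling payoff: 0.63 × 2213 + 0.37 × 1505 = 1951.04.
Difference: 1813 − 1951.04 = -138.04.
The low-risk type would prefer the pooling outcome.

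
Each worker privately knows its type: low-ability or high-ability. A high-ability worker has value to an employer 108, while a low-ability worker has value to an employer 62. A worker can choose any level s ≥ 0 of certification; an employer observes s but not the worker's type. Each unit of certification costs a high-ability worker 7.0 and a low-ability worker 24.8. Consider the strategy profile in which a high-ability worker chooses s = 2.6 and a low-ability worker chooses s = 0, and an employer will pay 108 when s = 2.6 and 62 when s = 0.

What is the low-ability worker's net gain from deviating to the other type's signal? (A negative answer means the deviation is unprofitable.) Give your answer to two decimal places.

Playing s = 0 the low-ability worker receives 62.
Deviating to s = 2.6 brings payment 108 at cost 24.8 × 2.6 = 64.48, netting 43.52.
Gain from deviating: 43.52 − 62 = -18.48.
The gain is negative, so the low-ability type's incentive-compatibility constraint is satisfied.

-18.48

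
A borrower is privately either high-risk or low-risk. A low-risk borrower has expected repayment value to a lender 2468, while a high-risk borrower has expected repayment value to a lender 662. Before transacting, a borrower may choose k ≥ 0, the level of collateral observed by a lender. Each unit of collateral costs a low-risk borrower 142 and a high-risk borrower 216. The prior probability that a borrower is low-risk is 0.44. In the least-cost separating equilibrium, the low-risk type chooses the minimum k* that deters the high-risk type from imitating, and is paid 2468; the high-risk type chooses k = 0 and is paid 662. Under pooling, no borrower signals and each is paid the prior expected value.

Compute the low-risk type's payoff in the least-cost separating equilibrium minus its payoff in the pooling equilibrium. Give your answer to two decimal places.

-175.92

Least-cost separating signal: k* solves 662 = 2468 − 216·k*, so k* = (2468 − 662)/216 ≈ 8.3611.
Low-risk type's separating payoff: 2468 − 142 × k* = 2468 − 142 × (2468 − 662)/216 = 2468 − 256452/216 ≈ 1280.7222.
Pooling payoff: 0.44 × 2468 + 0.56 × 662 = 1456.64.
Difference: 1280.7222 − 1456.64 = -175.9178, i.e. -175.92 to two decimal places.
The low-risk type would prefer the pooling outcome.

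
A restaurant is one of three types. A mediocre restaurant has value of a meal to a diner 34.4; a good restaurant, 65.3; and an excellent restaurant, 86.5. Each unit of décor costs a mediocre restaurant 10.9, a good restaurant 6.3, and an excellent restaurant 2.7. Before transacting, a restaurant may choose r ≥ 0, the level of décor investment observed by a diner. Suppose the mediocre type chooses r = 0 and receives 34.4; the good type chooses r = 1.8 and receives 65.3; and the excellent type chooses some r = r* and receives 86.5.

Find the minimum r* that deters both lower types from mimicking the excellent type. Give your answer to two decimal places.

Mediocre type (on-path payoff 34.4) won't mimic when 34.4 ≥ 86.5 − 10.9·r*, i.e. r* ≥ 4.78.
Good type (on-path payoff 65.3 − 6.3×1.8 = 53.96) won't mimic when 53.96 ≥ 86.5 − 6.3·r*, i.e. r* ≥ 5.17.
Both must hold, so r* = max(4.78, 5.17) = 5.17. The good type's constraint binds.

5.17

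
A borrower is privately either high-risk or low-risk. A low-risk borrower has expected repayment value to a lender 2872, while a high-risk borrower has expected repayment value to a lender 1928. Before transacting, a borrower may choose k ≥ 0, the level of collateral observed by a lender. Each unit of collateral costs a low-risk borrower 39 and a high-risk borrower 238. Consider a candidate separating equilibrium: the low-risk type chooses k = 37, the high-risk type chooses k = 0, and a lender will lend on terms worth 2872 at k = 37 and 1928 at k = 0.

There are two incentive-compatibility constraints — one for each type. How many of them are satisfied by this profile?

Low-risk type: signal → 2872 − 39 × 37 = 1429; deviate to 0 → 1928. IC fails (1429 < 1928).
High-risk type: stay at 0 → 1928; mimic → 2872 − 238 × 37 = -5934. IC holds (1928 ≥ -5934).
1 of 2 constraints hold, so this profile is not an equilibrium.

1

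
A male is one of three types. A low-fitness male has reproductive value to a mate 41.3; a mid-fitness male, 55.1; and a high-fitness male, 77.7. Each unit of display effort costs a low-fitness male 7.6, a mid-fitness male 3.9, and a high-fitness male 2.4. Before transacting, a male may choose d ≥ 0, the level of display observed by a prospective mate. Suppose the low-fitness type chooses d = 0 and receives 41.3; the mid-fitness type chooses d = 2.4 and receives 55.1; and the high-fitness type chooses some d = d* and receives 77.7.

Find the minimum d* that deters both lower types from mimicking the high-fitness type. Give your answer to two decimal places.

8.19

Low-fitness type (on-path payoff 41.3) won't mimic when 41.3 ≥ 77.7 − 7.6·d*, i.e. d* ≥ 4.79.
Mid-fitness type (on-path payoff 55.1 − 3.9×2.4 = 45.74) won't mimic when 45.74 ≥ 77.7 − 3.9·d*, i.e. d* ≥ 8.19.
Both must hold, so d* = max(4.79, 8.19) = 8.19. The mid-fitness type's constraint binds.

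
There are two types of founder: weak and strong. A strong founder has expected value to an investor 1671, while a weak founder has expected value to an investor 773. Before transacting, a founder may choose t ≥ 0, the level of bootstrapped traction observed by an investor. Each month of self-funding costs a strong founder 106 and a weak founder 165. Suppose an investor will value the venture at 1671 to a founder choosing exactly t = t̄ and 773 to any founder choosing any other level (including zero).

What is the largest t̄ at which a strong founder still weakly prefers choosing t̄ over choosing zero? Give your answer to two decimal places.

Choosing t̄ yields the strong type 1671 − 106·t̄; choosing zero yields 773.
The strong type is indifferent at 1671 − 106·t̄ = 773, i.e. t̄ = (1671 − 773) / 106 ≈ 8.47.
For any t̄ above 8.47 the strong type would rather pool at zero, so separation collapses.

8.47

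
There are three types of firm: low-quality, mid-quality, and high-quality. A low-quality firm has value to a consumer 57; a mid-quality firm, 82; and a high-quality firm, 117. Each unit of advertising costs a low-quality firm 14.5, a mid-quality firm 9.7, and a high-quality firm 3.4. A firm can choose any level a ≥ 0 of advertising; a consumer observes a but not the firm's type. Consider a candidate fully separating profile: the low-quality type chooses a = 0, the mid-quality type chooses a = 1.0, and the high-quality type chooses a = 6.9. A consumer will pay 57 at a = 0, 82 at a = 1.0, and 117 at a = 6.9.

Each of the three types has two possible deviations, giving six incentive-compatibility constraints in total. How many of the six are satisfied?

5

Mid-quality (own payoff 82 − 9.7×1.0 = 72.3): to a=0 gives 57 → no gain ✓; to a=6.9 gives 117 − 9.7×6.9 = 50.07 → no gain ✓.
High-quality (own payoff 117 − 3.4×6.9 = 93.54): to a=0 gives 57 → no gain ✓; to a=1.0 gives 82 − 3.4×1.0 = 78.6 → no gain ✓.
Low-quality (own payoff 57): to a=1.0 gives 82 − 14.5×1.0 = 67.5 → profitable ✗; to a=6.9 gives 117 − 14.5×6.9 = 16.95 → no gain ✓.
5 of the 6 constraints hold; not an equilibrium.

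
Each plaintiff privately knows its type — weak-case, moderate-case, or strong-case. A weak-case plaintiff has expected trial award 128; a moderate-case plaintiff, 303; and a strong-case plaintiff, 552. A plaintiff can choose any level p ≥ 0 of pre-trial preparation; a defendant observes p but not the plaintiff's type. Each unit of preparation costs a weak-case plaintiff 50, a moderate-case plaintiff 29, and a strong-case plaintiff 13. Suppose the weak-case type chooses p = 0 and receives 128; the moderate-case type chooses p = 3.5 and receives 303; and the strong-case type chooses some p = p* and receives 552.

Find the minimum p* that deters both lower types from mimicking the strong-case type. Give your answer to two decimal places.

12.09

Weak-case type (on-path payoff 128) won't mimic when 128 ≥ 552 − 50·p*, i.e. p* ≥ 8.48.
Moderate-case type (on-path payoff 303 − 29×3.5 = 201.5) won't mimic when 201.5 ≥ 552 − 29·p*, i.e. p* ≥ 12.09.
Both must hold, so p* = max(8.48, 12.09) = 12.09. The moderate-case type's constraint binds.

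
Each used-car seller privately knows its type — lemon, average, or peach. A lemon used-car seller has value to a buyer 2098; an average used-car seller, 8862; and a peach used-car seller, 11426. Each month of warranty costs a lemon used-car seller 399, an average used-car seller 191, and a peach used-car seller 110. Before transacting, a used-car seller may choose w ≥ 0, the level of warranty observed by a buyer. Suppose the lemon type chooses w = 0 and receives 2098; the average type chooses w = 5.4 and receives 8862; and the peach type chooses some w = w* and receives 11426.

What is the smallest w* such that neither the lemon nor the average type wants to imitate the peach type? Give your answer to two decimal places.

Lemon type (on-path payoff 2098) won't mimic when 2098 ≥ 11426 − 399·w*, i.e. w* ≥ 23.38.
Average type (on-path payoff 8862 − 191×5.4 = 7830.6) won't mimic when 7830.6 ≥ 11426 − 191·w*, i.e. w* ≥ 18.82.
Both must hold, so w* = max(23.38, 18.82) = 23.38. The lemon type's constraint binds.

23.38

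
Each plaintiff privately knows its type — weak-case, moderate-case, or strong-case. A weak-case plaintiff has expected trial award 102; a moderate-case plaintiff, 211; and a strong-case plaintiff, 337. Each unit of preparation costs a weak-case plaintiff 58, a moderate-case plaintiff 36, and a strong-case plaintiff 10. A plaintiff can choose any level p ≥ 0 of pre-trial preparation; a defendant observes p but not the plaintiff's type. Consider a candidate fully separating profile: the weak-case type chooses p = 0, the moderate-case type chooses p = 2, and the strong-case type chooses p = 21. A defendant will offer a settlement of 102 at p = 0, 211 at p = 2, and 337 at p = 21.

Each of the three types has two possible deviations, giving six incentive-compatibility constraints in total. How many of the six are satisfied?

5

Moderate-case (own payoff 211 − 36×2 = 139): to p=0 gives 102 → no gain ✓; to p=21 gives 337 − 36×21 = -419 → no gain ✓.
Strong-case (own payoff 337 − 10×21 = 127): to p=0 gives 102 → no gain ✓; to p=2 gives 211 − 10×2 = 191 → profitable ✗.
Weak-case (own payoff 102): to p=2 gives 211 − 58×2 = 95 → no gain ✓; to p=21 gives 337 − 58×21 = -881 → no gain ✓.
5 of the 6 constraints hold; not an equilibrium.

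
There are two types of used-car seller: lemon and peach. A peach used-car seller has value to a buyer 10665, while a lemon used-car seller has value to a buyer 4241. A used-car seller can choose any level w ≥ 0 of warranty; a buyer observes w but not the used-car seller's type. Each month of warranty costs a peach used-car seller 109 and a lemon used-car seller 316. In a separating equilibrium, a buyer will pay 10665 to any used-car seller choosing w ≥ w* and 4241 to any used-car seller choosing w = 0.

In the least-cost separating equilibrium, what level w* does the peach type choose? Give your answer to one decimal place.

20.3

A lemon used-car seller choosing w = 0 receives 4241.
Imitating at w* instead would pay 10665 at cost 316·w*, netting 10665 − 316·w*.
Indifference: 4241 = 10665 − 316·w*, so w* = (10665 − 4241) / 316 ≈ 20.3.
This is the lemon type's binding incentive-compatibility constraint; any w ≥ 20.3 sustains separation on that side.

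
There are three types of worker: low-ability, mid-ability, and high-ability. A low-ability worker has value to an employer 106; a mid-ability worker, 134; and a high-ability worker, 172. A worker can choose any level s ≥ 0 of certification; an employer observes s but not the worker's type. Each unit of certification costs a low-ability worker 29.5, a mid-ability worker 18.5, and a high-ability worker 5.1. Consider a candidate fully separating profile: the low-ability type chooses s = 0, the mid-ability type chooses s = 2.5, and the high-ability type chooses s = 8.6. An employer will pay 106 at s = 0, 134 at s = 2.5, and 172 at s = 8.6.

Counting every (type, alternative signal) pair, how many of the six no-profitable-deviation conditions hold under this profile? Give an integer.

5

Mid-ability (own payoff 134 − 18.5×2.5 = 87.75): to s=0 gives 106 → profitable ✗; to s=8.6 gives 172 − 18.5×8.6 = 12.9 → no gain ✓.
High-ability (own payoff 172 − 5.1×8.6 = 128.14): to s=0 gives 106 → no gain ✓; to s=2.5 gives 134 − 5.1×2.5 = 121.25 → no gain ✓.
Low-ability (own payoff 106): to s=2.5 gives 134 − 29.5×2.5 = 60.25 → no gain ✓; to s=8.6 gives 172 − 29.5×8.6 = -81.7 → no gain ✓.
5 of the 6 constraints hold; not an equilibrium.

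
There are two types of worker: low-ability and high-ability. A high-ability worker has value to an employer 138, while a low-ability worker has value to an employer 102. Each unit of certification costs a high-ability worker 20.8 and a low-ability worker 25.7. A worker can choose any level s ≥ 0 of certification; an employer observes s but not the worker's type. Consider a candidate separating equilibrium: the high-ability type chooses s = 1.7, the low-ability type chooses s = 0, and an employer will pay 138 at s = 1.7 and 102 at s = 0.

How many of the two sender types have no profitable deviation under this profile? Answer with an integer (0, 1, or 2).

2

High-ability type: signal → 138 − 20.8 × 1.7 = 102.64; deviate to 0 → 102. IC holds (102.64 ≥ 102).
Low-ability type: stay at 0 → 102; mimic → 138 − 25.7 × 1.7 = 94.31. IC holds (102 ≥ 94.31).
2 of 2 constraints hold, so this is a separating equilibrium.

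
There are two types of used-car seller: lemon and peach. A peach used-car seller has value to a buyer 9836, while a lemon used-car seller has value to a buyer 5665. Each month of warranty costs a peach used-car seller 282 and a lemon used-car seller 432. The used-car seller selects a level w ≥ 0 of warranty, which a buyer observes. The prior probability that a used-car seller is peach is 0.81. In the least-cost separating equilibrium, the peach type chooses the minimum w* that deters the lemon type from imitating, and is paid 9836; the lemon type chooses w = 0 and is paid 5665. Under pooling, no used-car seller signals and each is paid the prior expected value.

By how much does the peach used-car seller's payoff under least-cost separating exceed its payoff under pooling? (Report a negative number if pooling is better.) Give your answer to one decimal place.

-1930.2

Least-cost separating signal: w* solves 5665 = 9836 − 432·w*, so w* = (9836 − 5665)/432 ≈ 9.6551.
Peach type's separating payoff: 9836 − 282 × w* = 9836 − 282 × (9836 − 5665)/432 = 9836 − 1176222/432 ≈ 7113.264.
Pooling payoff: 0.81 × 9836 + 0.19 × 5665 = 9043.51.
Difference: 7113.264 − 9043.51 = -1930.246, i.e. -1930.2 to one decimal place.
The peach type would prefer the pooling outcome.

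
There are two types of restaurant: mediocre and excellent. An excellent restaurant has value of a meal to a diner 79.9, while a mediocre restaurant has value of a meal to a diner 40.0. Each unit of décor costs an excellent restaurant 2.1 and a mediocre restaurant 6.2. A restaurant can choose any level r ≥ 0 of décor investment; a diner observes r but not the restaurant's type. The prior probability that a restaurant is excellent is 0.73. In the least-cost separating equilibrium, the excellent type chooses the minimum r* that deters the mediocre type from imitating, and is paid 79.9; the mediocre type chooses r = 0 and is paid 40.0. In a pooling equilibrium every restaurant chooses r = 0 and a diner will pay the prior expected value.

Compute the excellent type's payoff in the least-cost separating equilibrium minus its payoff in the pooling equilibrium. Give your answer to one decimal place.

-2.7

Least-cost separating signal: r* solves 40.0 = 79.9 − 6.2·r*, so r* = (79.9 − 40.0)/6.2 ≈ 6.4355.
Excellent type's separating payoff: 79.9 − 2.1 × r* = 79.9 − 2.1 × (79.9 − 40.0)/6.2 = 79.9 − 83.79/6.2 ≈ 66.385.
Pooling payoff: 0.73 × 79.9 + 0.27 × 40.0 = 69.127.
Difference: 66.385 − 69.127 = -2.742, i.e. -2.7 to one decimal place.
The excellent type would prefer the pooling outcome.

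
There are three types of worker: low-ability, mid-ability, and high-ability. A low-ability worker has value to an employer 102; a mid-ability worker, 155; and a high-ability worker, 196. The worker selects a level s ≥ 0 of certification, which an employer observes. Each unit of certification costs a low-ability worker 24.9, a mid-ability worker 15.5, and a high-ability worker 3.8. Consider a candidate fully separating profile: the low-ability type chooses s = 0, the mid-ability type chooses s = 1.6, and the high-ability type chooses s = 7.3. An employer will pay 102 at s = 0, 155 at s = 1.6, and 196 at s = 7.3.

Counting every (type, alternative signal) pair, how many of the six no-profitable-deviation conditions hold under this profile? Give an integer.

High-ability (own payoff 196 − 3.8×7.3 = 168.26): to s=0 gives 102 → no gain ✓; to s=1.6 gives 155 − 3.8×1.6 = 148.92 → no gain ✓.
Low-ability (own payoff 102): to s=1.6 gives 155 − 24.9×1.6 = 115.16 → profitable ✗; to s=7.3 gives 196 − 24.9×7.3 = 14.23 → no gain ✓.
Mid-ability (own payoff 155 − 15.5×1.6 = 130.2): to s=0 gives 102 → no gain ✓; to s=7.3 gives 196 − 15.5×7.3 = 82.85 → no gain ✓.
5 of the 6 constraints hold; not an equilibrium.

5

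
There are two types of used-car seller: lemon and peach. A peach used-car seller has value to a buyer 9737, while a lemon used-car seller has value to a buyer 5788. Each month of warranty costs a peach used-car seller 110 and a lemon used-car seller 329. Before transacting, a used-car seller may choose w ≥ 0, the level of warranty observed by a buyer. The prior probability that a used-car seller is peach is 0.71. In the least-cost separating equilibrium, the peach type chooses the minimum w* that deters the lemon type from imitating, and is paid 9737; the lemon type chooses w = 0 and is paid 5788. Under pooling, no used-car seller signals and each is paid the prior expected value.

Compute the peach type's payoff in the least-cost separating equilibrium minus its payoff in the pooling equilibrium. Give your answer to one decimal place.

Least-cost separating signal: w* solves 5788 = 9737 − 329·w*, so w* = (9737 − 5788)/329 ≈ 12.0030.
Peach type's separating payoff: 9737 − 110 × w* = 9737 − 110 × (9737 − 5788)/329 = 9737 − 434390/329 ≈ 8416.666.
Pooling payoff: 0.71 × 9737 + 0.29 × 5788 = 8591.79.
Difference: 8416.666 − 8591.79 = -175.124, i.e. -175.1 to one decimal place.
The peach type would prefer the pooling outcome.

-175.1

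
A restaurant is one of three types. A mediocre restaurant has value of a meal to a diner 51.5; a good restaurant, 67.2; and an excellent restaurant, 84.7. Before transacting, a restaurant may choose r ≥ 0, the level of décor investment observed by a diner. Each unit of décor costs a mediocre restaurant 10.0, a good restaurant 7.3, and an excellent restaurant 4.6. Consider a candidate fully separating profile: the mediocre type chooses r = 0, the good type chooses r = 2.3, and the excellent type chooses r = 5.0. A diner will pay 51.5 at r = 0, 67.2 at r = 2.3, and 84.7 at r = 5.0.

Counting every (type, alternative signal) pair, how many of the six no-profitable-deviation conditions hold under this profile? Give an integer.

Good (own payoff 67.2 − 7.3×2.3 = 50.41): to r=0 gives 51.5 → profitable ✗; to r=5.0 gives 84.7 − 7.3×5.0 = 48.2 → no gain ✓.
Excellent (own payoff 84.7 − 4.6×5.0 = 61.7): to r=0 gives 51.5 → no gain ✓; to r=2.3 gives 67.2 − 4.6×2.3 = 56.62 → no gain ✓.
Mediocre (own payoff 51.5): to r=2.3 gives 67.2 − 10.0×2.3 = 44.2 → no gain ✓; to r=5.0 gives 84.7 − 10.0×5.0 = 34.7 → no gain ✓.
5 of the 6 constraints hold; not an equilibrium.

5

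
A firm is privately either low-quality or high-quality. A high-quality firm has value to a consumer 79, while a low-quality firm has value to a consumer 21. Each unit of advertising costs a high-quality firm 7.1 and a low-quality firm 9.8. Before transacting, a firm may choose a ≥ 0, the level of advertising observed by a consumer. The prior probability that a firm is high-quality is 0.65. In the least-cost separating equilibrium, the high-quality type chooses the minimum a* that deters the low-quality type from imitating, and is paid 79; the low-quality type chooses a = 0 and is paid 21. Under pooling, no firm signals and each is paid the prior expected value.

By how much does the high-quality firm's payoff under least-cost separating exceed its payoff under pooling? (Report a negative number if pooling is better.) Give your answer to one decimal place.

Least-cost separating signal: a* solves 21 = 79 − 9.8·a*, so a* = (79 − 21)/9.8 ≈ 5.9184.
High-quality type's separating payoff: 79 − 7.1 × a* = 79 − 7.1 × (79 − 21)/9.8 = 79 − 411.8/9.8 ≈ 36.980.
Pooling payoff: 0.65 × 79 + 0.35 × 21 = 58.7.
Difference: 36.980 − 58.7 = -21.72, i.e. -21.7 to one decimal place.
The high-quality type would prefer the pooling outcome.

-21.7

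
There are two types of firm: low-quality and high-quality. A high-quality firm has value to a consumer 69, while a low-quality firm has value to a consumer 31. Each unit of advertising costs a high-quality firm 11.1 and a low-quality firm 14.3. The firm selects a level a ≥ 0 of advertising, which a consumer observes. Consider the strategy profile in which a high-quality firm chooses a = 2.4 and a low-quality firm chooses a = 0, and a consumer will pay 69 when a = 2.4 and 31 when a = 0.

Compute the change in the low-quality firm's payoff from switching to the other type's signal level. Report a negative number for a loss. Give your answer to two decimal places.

Playing a = 0 the low-quality firm receives 31.
Deviating to a = 2.4 brings payment 69 at cost 14.3 × 2.4 = 34.32, netting 34.68.
Gain from deviating: 34.68 − 31 = 3.68.
The gain is positive, so the low-quality type's incentive-compatibility constraint is violated — this profile is not a separating equilibrium.

3.68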